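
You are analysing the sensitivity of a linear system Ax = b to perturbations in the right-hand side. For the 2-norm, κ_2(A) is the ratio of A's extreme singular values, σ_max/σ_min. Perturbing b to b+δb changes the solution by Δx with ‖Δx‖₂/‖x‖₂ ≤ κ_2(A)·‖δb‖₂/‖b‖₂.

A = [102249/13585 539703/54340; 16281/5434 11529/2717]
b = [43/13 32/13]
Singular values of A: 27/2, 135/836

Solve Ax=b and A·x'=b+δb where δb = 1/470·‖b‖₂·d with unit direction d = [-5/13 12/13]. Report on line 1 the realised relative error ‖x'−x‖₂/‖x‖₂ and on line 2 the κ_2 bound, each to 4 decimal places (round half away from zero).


0.0088
0.1779

σ_max = 27/2, σ_min = 135/836
κ_2(A) = (27/2) / (135/836) = 83.6000
worst-case relative error ≤ 83.6000 × 1/470 = 0.1779
solve Ax = b  →  x = [-4.7763 3.9526]
‖b‖₂ = 4.1231 and ‖x‖₂ = 6.1997
with δb = [-0.0034 0.0081], A·Δx = δb → ‖Δx‖ = 0.0543
realised ‖Δx‖/‖x‖ = 0.0088
so the bound overstates the realised error by a factor of ≈ 20.2992 (computed from the unrounded values)


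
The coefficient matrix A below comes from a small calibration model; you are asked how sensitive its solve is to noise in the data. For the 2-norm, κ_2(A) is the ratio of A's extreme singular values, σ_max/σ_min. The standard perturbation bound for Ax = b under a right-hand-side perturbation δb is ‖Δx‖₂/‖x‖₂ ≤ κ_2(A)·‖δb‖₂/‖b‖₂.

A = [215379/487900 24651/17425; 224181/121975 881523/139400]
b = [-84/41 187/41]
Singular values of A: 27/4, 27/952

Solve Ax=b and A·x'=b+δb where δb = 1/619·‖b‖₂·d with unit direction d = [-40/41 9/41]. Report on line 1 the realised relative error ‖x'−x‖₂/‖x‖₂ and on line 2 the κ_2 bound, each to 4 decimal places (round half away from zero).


0.0027
0.3845

largest singular value 27/4, smallest 27/952
κ = σ_max/σ_min = (27/4)/(27/952) = 238.0000
κ_2(A)·‖δb‖/‖b‖ = 0.3845
solve Ax = b  →  x = [-101.3807 30.1867]
‖b‖₂ = 5.0000 and ‖x‖₂ = 105.7794
Δx = A⁻¹·δb where δb = 1/619·5.0000·d; ‖Δx‖ = 0.2848
realised ‖Δx‖/‖x‖ = 0.0027
tightness: 0.0027 against a bound of 0.3845 (unrounded ratio ≈ 0.0070)


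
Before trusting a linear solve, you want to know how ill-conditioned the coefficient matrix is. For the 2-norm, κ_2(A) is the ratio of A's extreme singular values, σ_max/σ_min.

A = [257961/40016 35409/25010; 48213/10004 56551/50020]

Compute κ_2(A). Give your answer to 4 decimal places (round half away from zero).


146.4000

form AᵀA = [103735771425/1601280256 2917425555/200160032; 2917425555/200160032 328528189/100080016] with trace 64837729/952576 and determinant 3294225/15241216
eigenvalues of AᵀA: λ = (tr ± √(tr²−4·det))/2 = 1089/16, 3025/952576
κ = σ_max/σ_min = (33/4)/(55/976) = 146.4000


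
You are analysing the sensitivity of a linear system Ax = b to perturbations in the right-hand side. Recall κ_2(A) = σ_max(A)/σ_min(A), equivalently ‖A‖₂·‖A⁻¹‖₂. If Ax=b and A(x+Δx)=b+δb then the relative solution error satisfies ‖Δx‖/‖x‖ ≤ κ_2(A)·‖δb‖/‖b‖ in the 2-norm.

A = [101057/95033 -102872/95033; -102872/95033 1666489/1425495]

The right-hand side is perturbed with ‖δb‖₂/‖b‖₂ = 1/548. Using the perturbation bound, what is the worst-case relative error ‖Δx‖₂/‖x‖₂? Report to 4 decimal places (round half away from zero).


form AᵀA = [24726713/10738729 -389267648/161080935; -389267648/161080935 6133509481/2416214025] with trace 13908466/2873025 and determinant 14641/2873025
char-poly roots: 121/25 and 121/114921
so κ_2 = √((121/25) / (121/114921)) = 67.8000
perturbation bound = 67.8000·1/548 = 0.1237

0.1237


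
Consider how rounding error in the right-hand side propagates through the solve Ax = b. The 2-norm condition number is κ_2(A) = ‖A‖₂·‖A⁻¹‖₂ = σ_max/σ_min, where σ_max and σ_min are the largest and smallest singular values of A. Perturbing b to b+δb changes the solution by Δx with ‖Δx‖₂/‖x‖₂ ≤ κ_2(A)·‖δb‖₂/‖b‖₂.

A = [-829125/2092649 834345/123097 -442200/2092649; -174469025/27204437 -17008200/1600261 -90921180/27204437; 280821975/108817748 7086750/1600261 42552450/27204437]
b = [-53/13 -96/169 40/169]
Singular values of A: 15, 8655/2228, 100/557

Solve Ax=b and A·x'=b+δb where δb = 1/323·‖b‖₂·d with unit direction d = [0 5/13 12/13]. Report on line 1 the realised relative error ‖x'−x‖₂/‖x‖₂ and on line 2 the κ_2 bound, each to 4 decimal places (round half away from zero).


σ_max = 15, σ_min = 100/557
κ_2(A) = 15 / (100/557) = 83.5500
perturbation bound = 83.5500·1/323 = 0.2587
solve Ax = b  →  x = [0.7740 -0.5434 0.4128]
2-norm of b is 4.1231; of x, 1.0318
with δb = [0.0000 0.0049 0.0118], A·Δx = δb → ‖Δx‖ = 0.0711
relative error = 0.0689
realised/bound (from unrounded values) ≈ 0.2664

0.0689
0.2587


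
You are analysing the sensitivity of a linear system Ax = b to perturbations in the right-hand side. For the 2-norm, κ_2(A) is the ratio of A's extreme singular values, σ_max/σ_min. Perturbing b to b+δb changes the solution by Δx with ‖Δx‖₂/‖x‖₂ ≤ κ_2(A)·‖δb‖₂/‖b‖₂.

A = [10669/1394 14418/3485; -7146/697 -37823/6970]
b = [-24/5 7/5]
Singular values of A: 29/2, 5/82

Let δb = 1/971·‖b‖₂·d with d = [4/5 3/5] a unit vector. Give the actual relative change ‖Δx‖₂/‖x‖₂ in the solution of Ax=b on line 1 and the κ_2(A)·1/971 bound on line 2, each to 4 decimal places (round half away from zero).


from the listed singular values, σ₁ = 29/2, σ_n = 5/82
κ = σ_max/σ_min = (29/2)/(5/82) = 237.8000
bound on ‖Δx‖/‖x‖: κ·ε = 237.8000·1/971 = 0.2449
solve Ax = b  →  x = [22.9095 -43.5416]
‖b‖₂ = 5.0000 and ‖x‖₂ = 49.2008
re-solving with b+δb shifts x by Δx of norm 0.0844
relative error = 0.0017
realised/bound (from unrounded values) ≈ 0.0070

0.0017
0.2449


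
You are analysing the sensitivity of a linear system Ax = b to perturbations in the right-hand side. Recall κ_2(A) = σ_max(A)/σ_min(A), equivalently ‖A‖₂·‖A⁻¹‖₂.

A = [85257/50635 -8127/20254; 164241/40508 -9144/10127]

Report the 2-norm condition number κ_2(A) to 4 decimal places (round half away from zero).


190.0000

AᵀA = [4678566561/242736400 -26316171/6068410; -26316171/6068410 2369817/2427364]; tr = 2924181/144400, det = 6561/577600
char-poly roots: 81/4 and 81/144400
so κ_2 = √((81/4) / (81/144400)) = 190.0000


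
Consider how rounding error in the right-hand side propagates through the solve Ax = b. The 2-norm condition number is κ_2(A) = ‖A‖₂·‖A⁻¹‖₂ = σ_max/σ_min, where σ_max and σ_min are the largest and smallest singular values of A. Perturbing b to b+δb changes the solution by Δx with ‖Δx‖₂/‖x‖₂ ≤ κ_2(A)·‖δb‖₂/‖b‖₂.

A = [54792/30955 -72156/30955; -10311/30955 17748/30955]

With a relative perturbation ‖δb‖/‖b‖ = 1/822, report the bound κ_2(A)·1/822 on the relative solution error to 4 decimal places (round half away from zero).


0.0459

form AᵀA = [369837/114005 -492156/114005; -492156/114005 656928/114005] with trace 205353/22801 and determinant 1296/22801
λ_max, λ_min = (205353/22801 ± √42051654225/519885601)/2 = 9, 144/22801
κ = σ_max/σ_min = 3/(12/151) = 37.7500
bound on ‖Δx‖/‖x‖: κ·ε = 37.7500·1/822 = 0.0459


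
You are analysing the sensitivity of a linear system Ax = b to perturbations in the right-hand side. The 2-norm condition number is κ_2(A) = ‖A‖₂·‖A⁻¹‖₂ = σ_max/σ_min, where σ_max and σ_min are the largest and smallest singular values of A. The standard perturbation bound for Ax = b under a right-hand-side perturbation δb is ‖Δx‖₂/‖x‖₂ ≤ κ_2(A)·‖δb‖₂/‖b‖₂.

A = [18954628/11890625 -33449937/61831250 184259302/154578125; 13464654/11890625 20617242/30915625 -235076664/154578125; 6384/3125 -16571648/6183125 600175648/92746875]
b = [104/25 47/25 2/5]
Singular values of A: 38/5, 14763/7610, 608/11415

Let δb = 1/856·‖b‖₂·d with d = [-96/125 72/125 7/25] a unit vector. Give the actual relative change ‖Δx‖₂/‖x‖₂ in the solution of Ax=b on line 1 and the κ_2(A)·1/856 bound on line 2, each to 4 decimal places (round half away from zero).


from the listed singular values, σ₁ = 38/5, σ_n = 608/11415
condition number: (38/5) ÷ (608/11415) = 142.6875
bound on ‖Δx‖/‖x‖: κ·ε = 142.6875·1/856 = 0.1667
solve Ax = b  →  x = [2.0163 -34.4875 -14.8584]
‖b‖₂ = 4.5826 and ‖x‖₂ = 37.6061
Δx = A⁻¹·δb where δb = 1/856·4.5826·d; ‖Δx‖ = 0.1005
relative error = 0.0027
so the bound overstates the realised error by a factor of ≈ 62.3681 (computed from the unrounded values)

0.0027
0.1667


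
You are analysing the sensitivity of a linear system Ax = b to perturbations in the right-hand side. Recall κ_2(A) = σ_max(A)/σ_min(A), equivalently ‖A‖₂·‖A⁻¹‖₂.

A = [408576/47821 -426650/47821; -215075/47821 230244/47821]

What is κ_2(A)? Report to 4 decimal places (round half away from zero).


194.0000

form AᵀA = [737687209/7912969 -774528300/7912969; -774528300/7912969 813295924/7912969] with trace 1844213/9409 and determinant 9604/9409
solving λ² − 1844213/9409·λ + 9604/9409 = 0 gives λ = 196, 49/9409
so κ_2 = √(196 / (49/9409)) = 194.0000


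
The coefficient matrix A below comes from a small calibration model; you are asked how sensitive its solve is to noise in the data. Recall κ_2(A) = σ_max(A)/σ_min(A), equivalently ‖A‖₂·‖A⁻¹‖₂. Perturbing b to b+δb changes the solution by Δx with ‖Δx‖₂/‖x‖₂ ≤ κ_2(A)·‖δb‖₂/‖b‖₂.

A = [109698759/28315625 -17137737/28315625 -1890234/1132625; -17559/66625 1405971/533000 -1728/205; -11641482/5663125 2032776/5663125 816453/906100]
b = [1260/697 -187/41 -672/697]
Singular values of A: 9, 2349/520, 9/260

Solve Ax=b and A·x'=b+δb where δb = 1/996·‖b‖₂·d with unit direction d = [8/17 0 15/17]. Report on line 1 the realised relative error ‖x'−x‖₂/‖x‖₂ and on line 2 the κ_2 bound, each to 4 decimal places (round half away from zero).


from the listed singular values, σ₁ = 9, σ_n = 9/260
condition number: 9 ÷ (9/260) = 260.0000
worst-case relative error ≤ 260.0000 × 1/996 = 0.2610
solve Ax = b  →  x = [0.6027 -0.3054 0.4267]
2-norm of b is 5.0000; of x, 0.7991
Δx = A⁻¹·δb where δb = 1/996·5.0000·d; ‖Δx‖ = 0.1450
dividing the unrounded norms, ‖Δx‖/‖x‖ = 0.1815
realised/bound (from unrounded values) ≈ 0.6952

0.1815
0.2610


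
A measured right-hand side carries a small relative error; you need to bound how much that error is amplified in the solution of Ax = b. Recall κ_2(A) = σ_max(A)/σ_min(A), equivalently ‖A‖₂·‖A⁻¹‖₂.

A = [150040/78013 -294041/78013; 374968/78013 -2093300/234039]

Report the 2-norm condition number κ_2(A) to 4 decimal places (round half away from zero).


132.3750

form AᵀA = [965165696/36012001 -5427658280/108036003; -5427658280/108036003 30532815841/324108009] with trace 135706945/1121481 and determinant 937024/1121481
λ_max, λ_min = (135706945/1121481 ± √18412171502782849/1257719633361)/2 = 121, 7744/1121481
σ_max=√121=11, σ_min=√(7744/1121481)=(88/1059) → κ = 132.3750


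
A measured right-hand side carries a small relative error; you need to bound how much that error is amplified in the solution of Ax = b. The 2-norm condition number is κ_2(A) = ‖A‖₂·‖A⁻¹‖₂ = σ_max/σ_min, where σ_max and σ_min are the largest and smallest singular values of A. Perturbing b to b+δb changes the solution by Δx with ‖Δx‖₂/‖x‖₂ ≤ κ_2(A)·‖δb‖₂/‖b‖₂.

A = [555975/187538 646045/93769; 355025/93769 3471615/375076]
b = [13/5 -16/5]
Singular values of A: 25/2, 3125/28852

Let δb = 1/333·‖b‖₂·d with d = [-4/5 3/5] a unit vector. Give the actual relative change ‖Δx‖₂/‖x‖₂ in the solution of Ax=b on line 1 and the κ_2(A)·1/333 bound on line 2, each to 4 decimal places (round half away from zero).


from the listed singular values, σ₁ = 25/2, σ_n = 3125/28852
κ = σ_max/σ_min = (25/2)/(3125/28852) = 115.4080
worst-case relative error ≤ 115.4080 × 1/333 = 0.3466
solve Ax = b  →  x = [34.0590 -14.2779]
‖b‖₂ = 4.1231 and ‖x‖₂ = 36.9306
Δx = A⁻¹·δb where δb = 1/333·4.1231·d; ‖Δx‖ = 0.1143
realised ‖Δx‖/‖x‖ = 0.0031
realised/bound (from unrounded values) ≈ 0.0089

0.0031
0.3466


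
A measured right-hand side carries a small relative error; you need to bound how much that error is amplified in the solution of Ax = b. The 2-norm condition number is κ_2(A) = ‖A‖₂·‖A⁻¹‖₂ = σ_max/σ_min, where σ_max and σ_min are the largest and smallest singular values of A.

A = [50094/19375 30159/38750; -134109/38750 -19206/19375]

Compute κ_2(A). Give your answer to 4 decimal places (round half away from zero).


155.0000

M = AᵀA = [1120914369/60062500 81729648/15015625; 81729648/15015625 95401881/60062500]. tr(M)=973053/48050, det(M)=6561/384400
solving λ² − 973053/48050·λ + 6561/384400 = 0 gives λ = 81/4, 81/96100
κ = σ_max/σ_min = (9/2)/(9/310) = 155.0000


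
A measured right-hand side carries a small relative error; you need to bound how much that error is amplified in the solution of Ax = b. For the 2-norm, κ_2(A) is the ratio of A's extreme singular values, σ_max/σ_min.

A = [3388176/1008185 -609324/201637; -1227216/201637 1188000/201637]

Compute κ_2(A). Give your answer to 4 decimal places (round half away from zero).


65.4400

AᵀA = [170004201984/3517083025 -32367335616/703416605; -32367335616/703416605 6168234384/140683321]; tr = 385505424/4182025, det = 331776/167281
eigenvalues of AᵀA: λ = (tr ± √(tr²−4·det))/2 = 2304/25, 3600/167281
σ_max=√(2304/25)=(48/5), σ_min=√(3600/167281)=(60/409) → κ = 65.4400


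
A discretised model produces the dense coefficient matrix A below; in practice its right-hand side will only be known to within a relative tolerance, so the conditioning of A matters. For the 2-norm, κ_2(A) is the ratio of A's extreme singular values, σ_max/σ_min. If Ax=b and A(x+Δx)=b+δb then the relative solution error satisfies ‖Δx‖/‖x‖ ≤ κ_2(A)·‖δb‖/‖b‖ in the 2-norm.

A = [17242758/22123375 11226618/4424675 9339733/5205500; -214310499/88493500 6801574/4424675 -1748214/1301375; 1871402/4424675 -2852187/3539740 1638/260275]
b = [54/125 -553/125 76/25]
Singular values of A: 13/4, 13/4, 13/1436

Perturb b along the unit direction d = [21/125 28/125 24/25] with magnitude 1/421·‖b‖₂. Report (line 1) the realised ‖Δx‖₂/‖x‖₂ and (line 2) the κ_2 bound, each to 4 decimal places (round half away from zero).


0.0064
0.8527

from the listed singular values, σ₁ = 13/4, σ_n = 13/1436
κ = σ_max/σ_min = (13/4)/(13/1436) = 359.0000
κ_2(A)·‖δb‖/‖b‖ = 0.8527
solve Ax = b  →  x = [-133.2670 -72.4706 160.6154]
2-norm of b is 5.3852; of x, 220.9284
Δx = A⁻¹·δb where δb = 1/421·5.3852·d; ‖Δx‖ = 1.4130
dividing the unrounded norms, ‖Δx‖/‖x‖ = 0.0064
tightness: 0.0064 against a bound of 0.8527 (unrounded ratio ≈ 0.0075)


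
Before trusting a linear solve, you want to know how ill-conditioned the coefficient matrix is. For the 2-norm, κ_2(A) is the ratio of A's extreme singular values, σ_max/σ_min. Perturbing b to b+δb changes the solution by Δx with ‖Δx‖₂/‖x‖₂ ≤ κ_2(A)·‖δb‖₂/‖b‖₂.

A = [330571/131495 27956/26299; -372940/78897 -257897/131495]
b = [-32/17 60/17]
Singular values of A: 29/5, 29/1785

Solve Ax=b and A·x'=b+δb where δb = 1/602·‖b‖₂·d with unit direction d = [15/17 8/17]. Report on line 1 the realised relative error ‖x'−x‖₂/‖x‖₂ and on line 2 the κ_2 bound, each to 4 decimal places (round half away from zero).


0.5930
0.5930

largest singular value 29/5, smallest 29/1785
condition number: (29/5) ÷ (29/1785) = 357.0000
worst-case relative error ≤ 357.0000 × 1/602 = 0.5930
solve Ax = b  →  x = [-0.6366 -0.2653]
‖b‖₂ = 4.0000 and ‖x‖₂ = 0.6897
δb = ε·‖b‖·d = [0.0059 0.0031]; solving A·Δx = δb gives ‖Δx‖ = 0.4090
realised ‖Δx‖/‖x‖ = 0.5930
realised/bound = 1 exactly: the bound is attained for this b and d


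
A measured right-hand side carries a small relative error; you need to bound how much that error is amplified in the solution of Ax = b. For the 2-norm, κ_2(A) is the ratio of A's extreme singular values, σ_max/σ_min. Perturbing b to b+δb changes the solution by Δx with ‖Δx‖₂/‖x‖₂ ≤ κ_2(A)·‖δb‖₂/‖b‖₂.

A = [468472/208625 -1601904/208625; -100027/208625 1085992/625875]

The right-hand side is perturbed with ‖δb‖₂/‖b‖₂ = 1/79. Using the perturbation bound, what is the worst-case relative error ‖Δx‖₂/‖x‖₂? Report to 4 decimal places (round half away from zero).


AᵀA = [229471415513/43524390625 -2359970033848/130573171875; -2359970033848/130573171875 24274246451008/391719515625]; tr = 8428636541/125350245, det = 723394816/15668780625
eigenvalues of AᵀA: λ = (tr ± √(tr²−4·det))/2 = 1681/25, 430336/626751225
σ_max=√(1681/25)=(41/5), σ_min=√(430336/626751225)=(656/25035) → κ = 312.9375
perturbation bound = 312.9375·1/79 = 3.9612

3.9612


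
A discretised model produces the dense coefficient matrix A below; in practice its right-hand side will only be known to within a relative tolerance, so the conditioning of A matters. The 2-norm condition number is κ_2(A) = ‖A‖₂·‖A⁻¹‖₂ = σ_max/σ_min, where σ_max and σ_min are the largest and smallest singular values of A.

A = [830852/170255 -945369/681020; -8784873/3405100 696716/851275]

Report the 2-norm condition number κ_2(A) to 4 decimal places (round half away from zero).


M = AᵀA = [1222491390961/40120090000 -22281232428/2507505625; -22281232428/2507505625 104185725289/40120090000]. tr(M)=1061341693/32096072, det(M)=174900625/1027074304
λ_max, λ_min = (1061341693/32096072 ± √70359030401156289/64384864864324)/2 = 529/16, 330625/64192144
so κ_2 = √((529/16) / (330625/64192144)) = 80.1200

80.1200


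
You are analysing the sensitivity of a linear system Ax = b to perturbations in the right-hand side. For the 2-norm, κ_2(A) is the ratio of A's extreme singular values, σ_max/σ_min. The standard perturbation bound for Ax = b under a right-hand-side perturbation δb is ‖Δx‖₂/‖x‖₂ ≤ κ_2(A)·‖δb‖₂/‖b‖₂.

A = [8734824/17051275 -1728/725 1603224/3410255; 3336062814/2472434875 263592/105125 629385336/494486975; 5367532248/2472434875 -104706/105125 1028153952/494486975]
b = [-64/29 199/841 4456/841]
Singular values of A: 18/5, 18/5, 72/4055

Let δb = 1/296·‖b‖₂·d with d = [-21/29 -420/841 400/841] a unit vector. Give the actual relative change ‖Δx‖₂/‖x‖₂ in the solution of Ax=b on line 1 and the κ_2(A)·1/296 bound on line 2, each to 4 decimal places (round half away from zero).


0.0049
0.6850

from the listed singular values, σ₁ = 18/5, σ_n = 72/4055
κ = σ_max/σ_min = (18/5)/(72/4055) = 202.7500
bound on ‖Δx‖/‖x‖: κ·ε = 202.7500·1/296 = 0.6850
solve Ax = b  →  x = [-154.5352 0.0444 163.9215]
2-norm of b is 5.7446; of x, 225.2807
re-solving with b+δb shifts x by Δx of norm 1.0930
realised ‖Δx‖/‖x‖ = 0.0049
tightness: 0.0049 against a bound of 0.6850 (unrounded ratio ≈ 0.0071)


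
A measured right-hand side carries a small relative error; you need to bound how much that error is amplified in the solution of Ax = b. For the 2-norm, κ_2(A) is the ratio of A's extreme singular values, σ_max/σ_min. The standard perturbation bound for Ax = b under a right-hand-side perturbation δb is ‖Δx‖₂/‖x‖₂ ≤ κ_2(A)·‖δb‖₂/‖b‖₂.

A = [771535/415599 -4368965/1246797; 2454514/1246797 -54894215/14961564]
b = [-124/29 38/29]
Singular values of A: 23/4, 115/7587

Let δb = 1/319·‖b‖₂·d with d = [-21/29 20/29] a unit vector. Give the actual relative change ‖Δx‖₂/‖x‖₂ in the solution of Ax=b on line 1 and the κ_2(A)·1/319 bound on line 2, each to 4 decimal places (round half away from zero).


σ_max = 23/4, σ_min = 115/7587
κ_2(A) = (23/4) / (115/7587) = 379.3500
bound on ‖Δx‖/‖x‖: κ·ε = 379.3500·1/319 = 1.1892
solve Ax = b  →  x = [232.6854 124.4931]
2-norm of b is 4.4721; of x, 263.8959
Δx = A⁻¹·δb where δb = 1/319·4.4721·d; ‖Δx‖ = 0.9249
realised ‖Δx‖/‖x‖ = 0.0035
realised/bound (from unrounded values) ≈ 0.0029

0.0035
1.1892


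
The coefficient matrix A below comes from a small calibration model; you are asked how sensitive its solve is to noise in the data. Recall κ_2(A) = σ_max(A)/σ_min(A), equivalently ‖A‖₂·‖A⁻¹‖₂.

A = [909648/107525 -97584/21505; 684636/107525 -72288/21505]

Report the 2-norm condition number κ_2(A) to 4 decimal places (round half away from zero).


M = AᵀA = [51847437456/462465025 -5530322304/92493005; -5530322304/92493005 589927680/18498601]. tr(M)=230434704/1600225, det(M)=331776/1600225
λ_max, λ_min = (230434704/1600225 ± √53098029142569216/2560720050625)/2 = 144, 2304/1600225
σ_max=√144=12, σ_min=√(2304/1600225)=(48/1265) → κ = 316.2500

316.2500


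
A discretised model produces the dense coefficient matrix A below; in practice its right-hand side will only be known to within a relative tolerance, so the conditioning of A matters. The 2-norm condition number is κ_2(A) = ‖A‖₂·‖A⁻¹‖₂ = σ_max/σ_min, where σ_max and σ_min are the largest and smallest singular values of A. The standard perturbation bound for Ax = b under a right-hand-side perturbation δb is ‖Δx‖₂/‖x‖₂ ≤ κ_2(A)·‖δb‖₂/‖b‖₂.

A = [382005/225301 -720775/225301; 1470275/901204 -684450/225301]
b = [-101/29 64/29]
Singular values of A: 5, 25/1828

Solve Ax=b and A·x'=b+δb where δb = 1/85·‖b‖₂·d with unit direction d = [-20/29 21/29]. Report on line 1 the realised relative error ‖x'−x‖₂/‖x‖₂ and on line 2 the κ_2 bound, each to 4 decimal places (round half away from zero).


from the listed singular values, σ₁ = 5, σ_n = 25/1828
κ = σ_max/σ_min = 5/(25/1828) = 365.6000
bound on ‖Δx‖/‖x‖: κ·ε = 365.6000·1/85 = 4.3012
solve Ax = b  →  x = [257.9765 137.8141]
‖b‖ = 4.1231, ‖x‖ = 292.4801
δb = ε·‖b‖·d = [-0.0335 0.0351]; solving A·Δx = δb gives ‖Δx‖ = 3.5468
dividing the unrounded norms, ‖Δx‖/‖x‖ = 0.0121
so the bound overstates the realised error by a factor of ≈ 354.6842 (computed from the unrounded values)

0.0121
4.3012


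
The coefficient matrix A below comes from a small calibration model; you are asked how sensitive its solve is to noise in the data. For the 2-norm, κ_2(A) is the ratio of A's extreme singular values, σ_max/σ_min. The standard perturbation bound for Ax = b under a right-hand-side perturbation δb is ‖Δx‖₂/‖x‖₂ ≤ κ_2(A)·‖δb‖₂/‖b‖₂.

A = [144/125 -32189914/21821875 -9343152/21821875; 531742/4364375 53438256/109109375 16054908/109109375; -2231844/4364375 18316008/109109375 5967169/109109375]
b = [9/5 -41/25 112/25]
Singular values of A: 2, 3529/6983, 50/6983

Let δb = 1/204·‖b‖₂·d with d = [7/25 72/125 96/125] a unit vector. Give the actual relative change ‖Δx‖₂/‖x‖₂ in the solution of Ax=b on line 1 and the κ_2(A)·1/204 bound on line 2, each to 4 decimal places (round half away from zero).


0.0083
1.3692

σ_max = 2, σ_min = 50/6983
condition number: 2 ÷ (50/6983) = 279.3200
perturbation bound = 279.3200·1/204 = 1.3692
solve Ax = b  →  x = [-6.0320 -122.2574 400.7791]
‖b‖ = 5.0990, ‖x‖ = 419.0551
re-solving with b+δb shifts x by Δx of norm 3.4908
dividing the unrounded norms, ‖Δx‖/‖x‖ = 0.0083
so the bound overstates the realised error by a factor of ≈ 164.3669 (computed from the unrounded values)


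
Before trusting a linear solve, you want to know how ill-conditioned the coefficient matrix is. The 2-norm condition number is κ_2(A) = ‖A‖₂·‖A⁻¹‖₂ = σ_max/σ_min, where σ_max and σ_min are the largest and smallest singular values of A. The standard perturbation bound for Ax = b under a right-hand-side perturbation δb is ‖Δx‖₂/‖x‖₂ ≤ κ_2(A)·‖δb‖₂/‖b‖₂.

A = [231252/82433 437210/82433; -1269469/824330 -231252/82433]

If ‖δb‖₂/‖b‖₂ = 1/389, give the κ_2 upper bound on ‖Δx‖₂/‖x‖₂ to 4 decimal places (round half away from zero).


M = AᵀA = [24080623849/2351280100 2257135146/117564005; 2257135146/117564005 846470836/23512801]. tr(M)=108727707449/2351280100, det(M)=2088025/23512801
λ_max, λ_min = (108727707449/2351280100 ± √11819750554463009087601/5528518108656010000)/2 = 1156/25, 180625/94051204
so κ_2 = √((1156/25) / (180625/94051204)) = 155.1680
κ_2(A)·‖δb‖/‖b‖ = 0.3989

0.3989


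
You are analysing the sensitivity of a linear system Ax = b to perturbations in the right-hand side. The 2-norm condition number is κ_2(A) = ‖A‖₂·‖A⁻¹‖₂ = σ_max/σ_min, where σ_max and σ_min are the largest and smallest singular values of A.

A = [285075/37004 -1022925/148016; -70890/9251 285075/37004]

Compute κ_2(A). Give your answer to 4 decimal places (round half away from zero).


35.2000

M = AᵀA = [192240225/1628176 -731217375/6512704; -731217375/6512704 2790320625/26050816]. tr(M)=6975225/30976, det(M)=1265625/30976
eigenvalues of AᵀA: λ = (tr ± √(tr²−4·det))/2 = 225, 5625/30976
κ_2(A) = √(λ_max/λ_min) = √(225 / (5625/30976)) = 35.2000


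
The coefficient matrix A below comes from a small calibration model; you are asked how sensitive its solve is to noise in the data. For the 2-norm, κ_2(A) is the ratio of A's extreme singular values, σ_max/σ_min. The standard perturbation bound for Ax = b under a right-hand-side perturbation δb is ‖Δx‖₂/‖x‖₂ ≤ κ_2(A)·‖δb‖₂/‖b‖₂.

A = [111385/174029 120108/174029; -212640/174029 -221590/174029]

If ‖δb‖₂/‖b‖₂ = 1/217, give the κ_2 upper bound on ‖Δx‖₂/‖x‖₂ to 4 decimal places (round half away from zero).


M = AᵀA = [199385425/104796169 209332620/104796169; 209332620/104796169 219820276/104796169]. tr(M)=498461/124609, det(M)=100/124609
eigenvalues of AᵀA: λ = (tr ± √(tr²−4·det))/2 = 4, 25/124609
κ_2(A) = √(λ_max/λ_min) = √(4 / (25/124609)) = 141.2000
perturbation bound = 141.2000·1/217 = 0.6507

0.6507


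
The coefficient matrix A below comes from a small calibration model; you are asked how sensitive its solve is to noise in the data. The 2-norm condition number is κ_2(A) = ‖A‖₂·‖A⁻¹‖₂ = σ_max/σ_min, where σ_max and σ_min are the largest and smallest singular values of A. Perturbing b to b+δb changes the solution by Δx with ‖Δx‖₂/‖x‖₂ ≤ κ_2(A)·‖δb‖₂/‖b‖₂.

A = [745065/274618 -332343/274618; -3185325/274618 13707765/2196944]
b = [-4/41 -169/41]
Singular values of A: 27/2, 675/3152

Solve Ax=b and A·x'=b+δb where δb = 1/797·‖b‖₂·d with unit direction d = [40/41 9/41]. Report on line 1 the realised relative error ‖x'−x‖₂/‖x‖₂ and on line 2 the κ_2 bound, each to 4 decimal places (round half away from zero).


from the listed singular values, σ₁ = 27/2, σ_n = 675/3152
condition number: (27/2) ÷ (675/3152) = 63.0400
κ_2(A)·‖δb‖/‖b‖ = 0.0791
solve Ax = b  →  x = [-1.9360 -4.2597]
‖b‖₂ = 4.1231 and ‖x‖₂ = 4.6790
δb = ε·‖b‖·d = [0.0050 0.0011]; solving A·Δx = δb gives ‖Δx‖ = 0.0242
relative error = 0.0052
tightness: 0.0052 against a bound of 0.0791 (unrounded ratio ≈ 0.0653)

0.0052
0.0791


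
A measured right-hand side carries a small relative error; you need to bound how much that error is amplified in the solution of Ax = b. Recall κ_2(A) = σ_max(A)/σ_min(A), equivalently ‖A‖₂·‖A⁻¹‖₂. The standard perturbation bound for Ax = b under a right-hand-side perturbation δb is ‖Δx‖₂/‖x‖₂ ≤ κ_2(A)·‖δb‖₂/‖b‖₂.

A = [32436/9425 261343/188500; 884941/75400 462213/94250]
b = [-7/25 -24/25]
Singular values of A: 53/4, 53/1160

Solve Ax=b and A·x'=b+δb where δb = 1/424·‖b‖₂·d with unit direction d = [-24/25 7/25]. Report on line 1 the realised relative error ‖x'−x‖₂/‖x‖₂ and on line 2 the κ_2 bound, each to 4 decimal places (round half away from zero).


0.6840
0.6840

largest singular value 53/4, smallest 53/1160
κ = σ_max/σ_min = (53/4)/(53/1160) = 290.0000
perturbation bound = 290.0000·1/424 = 0.6840
solve Ax = b  →  x = [-0.0697 -0.0290]
‖b‖ = 1.0000, ‖x‖ = 0.0755
with δb = [-0.0023 0.0007], A·Δx = δb → ‖Δx‖ = 0.0516
realised ‖Δx‖/‖x‖ = 0.6840
realised/bound = 1 exactly: the bound is attained for this b and d


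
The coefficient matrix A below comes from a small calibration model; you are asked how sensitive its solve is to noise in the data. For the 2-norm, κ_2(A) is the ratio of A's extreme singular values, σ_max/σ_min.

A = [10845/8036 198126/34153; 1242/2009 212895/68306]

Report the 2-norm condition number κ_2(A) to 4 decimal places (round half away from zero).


AᵀA = [142295049/64577296 78750225/8072162; 78750225/8072162 700138161/16144324]; tr = 1750653/38416, det = 59049/153664
char-poly roots: 729/16 and 81/9604
κ_2(A) = √(λ_max/λ_min) = √((729/16) / (81/9604)) = 73.5000

73.5000


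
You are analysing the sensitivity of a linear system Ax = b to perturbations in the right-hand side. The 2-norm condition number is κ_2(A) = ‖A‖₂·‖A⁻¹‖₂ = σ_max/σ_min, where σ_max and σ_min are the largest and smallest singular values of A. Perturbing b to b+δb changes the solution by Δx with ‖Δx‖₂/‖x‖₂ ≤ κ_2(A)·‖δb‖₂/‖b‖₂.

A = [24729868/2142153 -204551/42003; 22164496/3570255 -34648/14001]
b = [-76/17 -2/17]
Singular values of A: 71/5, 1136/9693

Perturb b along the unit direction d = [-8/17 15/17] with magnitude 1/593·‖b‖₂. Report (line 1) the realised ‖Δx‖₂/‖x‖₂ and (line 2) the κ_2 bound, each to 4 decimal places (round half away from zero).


largest singular value 71/5, smallest 1136/9693
κ_2(A) = (71/5) / (1136/9693) = 121.1625
worst-case relative error ≤ 121.1625 × 1/593 = 0.2043
solve Ax = b  →  x = [6.3035 15.8608]
‖b‖₂ = 4.4721 and ‖x‖₂ = 17.0675
with δb = [-0.0035 0.0067], A·Δx = δb → ‖Δx‖ = 0.0643
dividing the unrounded norms, ‖Δx‖/‖x‖ = 0.0038
so the bound overstates the realised error by a factor of ≈ 54.1929 (computed from the unrounded values)

0.0038
0.2043


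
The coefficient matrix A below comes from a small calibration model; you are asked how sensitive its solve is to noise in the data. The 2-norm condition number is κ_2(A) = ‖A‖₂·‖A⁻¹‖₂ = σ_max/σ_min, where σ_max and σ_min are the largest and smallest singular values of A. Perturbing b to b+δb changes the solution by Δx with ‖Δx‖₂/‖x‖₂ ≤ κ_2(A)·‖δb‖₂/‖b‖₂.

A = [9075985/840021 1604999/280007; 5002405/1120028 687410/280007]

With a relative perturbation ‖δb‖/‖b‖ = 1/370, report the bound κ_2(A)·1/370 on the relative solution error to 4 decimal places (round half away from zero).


0.5136

AᵀA = [9131316932425/66805707024 202910938045/2783571126; 202910938045/2783571126 18038782829/463928521]; tr = 40584434809/231161616, det = 197262025/231161616
λ_max, λ_min = (40584434809/231161616 ± √1646913951132073136881/53435692711731456)/2 = 2809/16, 70225/14447601
so κ_2 = √((2809/16) / (70225/14447601)) = 190.0500
worst-case relative error ≤ 190.0500 × 1/370 = 0.5136


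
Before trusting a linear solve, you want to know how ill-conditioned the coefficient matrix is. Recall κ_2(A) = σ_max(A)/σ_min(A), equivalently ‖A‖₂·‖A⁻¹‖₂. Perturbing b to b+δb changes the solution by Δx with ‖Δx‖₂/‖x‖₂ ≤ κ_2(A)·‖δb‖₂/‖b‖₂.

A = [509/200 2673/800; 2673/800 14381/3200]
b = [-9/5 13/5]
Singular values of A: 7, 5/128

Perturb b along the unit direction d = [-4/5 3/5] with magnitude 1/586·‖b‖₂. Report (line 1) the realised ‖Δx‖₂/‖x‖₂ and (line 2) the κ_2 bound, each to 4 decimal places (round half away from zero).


largest singular value 7, smallest 5/128
κ = σ_max/σ_min = 7/(5/128) = 179.2000
worst-case relative error ≤ 179.2000 × 1/586 = 0.3058
solve Ax = b  →  x = [-61.3543 46.1943]
‖b‖₂ = 3.1623 and ‖x‖₂ = 76.8001
re-solving with b+δb shifts x by Δx of norm 0.1381
realised ‖Δx‖/‖x‖ = 0.0018
realised/bound (from unrounded values) ≈ 0.0059

0.0018
0.3058


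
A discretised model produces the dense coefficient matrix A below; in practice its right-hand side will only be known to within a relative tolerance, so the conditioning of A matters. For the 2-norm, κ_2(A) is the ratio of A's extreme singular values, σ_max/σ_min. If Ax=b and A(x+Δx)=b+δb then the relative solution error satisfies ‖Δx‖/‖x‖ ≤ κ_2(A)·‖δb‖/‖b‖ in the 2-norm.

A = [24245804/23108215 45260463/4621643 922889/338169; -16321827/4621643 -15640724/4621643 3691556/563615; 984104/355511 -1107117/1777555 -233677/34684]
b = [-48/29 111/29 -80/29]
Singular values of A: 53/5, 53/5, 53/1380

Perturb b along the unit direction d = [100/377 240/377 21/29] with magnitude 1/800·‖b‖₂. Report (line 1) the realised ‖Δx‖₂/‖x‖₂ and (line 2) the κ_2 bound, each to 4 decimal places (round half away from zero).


0.3450
0.3450

largest singular value 53/5, smallest 53/1380
condition number: (53/5) ÷ (53/1380) = 276.0000
perturbation bound = 276.0000·1/800 = 0.3450
solve Ax = b  →  x = [-0.2037 -0.2443 0.3483]
‖b‖ = 5.0000, ‖x‖ = 0.4717
Δx = A⁻¹·δb where δb = 1/800·5.0000·d; ‖Δx‖ = 0.1627
relative error = 0.3450
tightness: 0.3450 against a bound of 0.3450; the bound is attained (ratio 1)


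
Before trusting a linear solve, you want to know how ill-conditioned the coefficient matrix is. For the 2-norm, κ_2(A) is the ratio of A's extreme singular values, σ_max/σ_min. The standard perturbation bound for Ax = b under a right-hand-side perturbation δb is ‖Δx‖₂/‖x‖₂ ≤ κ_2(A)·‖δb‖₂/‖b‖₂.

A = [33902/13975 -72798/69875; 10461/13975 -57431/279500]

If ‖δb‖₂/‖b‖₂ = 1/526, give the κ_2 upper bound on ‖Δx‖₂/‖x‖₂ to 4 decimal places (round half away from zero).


AᵀA = [2014045/312481 -16756443/6249620; -16756443/6249620 140945761/124992400]; tr = 5600969/739600, det = 14641/184900
λ_max, λ_min = (5600969/739600 ± √31197598001361/547008160000)/2 = 121/16, 484/46225
κ = σ_max/σ_min = (11/4)/(22/215) = 26.8750
worst-case relative error ≤ 26.8750 × 1/526 = 0.0511

0.0511


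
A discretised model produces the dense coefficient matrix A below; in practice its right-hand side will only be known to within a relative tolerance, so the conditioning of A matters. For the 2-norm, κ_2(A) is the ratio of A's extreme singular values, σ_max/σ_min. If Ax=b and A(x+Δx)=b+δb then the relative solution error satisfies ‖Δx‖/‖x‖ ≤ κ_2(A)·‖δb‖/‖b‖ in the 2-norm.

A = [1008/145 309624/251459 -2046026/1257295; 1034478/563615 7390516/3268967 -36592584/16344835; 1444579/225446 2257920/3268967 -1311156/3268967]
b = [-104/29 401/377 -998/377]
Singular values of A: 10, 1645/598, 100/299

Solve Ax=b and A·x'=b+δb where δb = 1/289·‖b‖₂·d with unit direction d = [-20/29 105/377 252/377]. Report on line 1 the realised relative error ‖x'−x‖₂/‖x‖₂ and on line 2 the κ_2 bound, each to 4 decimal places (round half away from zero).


0.0153
0.1035

σ_max = 10, σ_min = 100/299
κ_2(A) = 10 / (100/299) = 29.9000
κ_2(A)·‖δb‖/‖b‖ = 0.1035
solve Ax = b  →  x = [-0.5876 2.5693 1.6377]
‖b‖₂ = 4.5826 and ‖x‖₂ = 3.1030
δb = ε·‖b‖·d = [-0.0109 0.0044 0.0106]; solving A·Δx = δb gives ‖Δx‖ = 0.0474
dividing the unrounded norms, ‖Δx‖/‖x‖ = 0.0153
so the bound overstates the realised error by a factor of ≈ 6.7713 (computed from the unrounded values)


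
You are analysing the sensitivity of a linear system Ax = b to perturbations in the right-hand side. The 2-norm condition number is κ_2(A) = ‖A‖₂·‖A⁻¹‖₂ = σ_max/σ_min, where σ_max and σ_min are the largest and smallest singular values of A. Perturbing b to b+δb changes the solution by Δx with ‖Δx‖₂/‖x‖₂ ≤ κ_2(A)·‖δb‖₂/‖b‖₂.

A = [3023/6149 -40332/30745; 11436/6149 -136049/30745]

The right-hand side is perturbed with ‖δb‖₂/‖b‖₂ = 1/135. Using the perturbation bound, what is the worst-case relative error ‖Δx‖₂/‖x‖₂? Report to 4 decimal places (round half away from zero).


0.7007

M = AᵀA = [10763125/2908477 -25812000/2908477; -25812000/2908477 61956925/2908477]. tr(M)=5593850/223729, det(M)=15625/223729
λ_max, λ_min = (5593850/223729 ± √31277174760000/50054665441)/2 = 25, 625/223729
κ_2(A) = √(λ_max/λ_min) = √(25 / (625/223729)) = 94.6000
perturbation bound = 94.6000·1/135 = 0.7007


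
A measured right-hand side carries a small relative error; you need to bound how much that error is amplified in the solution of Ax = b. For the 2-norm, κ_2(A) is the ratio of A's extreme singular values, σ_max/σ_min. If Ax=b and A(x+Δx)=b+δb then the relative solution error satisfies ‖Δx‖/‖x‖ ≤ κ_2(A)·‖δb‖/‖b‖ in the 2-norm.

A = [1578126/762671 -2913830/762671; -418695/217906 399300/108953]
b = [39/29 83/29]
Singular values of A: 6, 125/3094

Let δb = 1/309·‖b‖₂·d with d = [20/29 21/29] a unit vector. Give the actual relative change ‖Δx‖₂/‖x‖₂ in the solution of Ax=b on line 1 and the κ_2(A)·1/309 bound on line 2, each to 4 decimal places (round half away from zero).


largest singular value 6, smallest 125/3094
condition number: 6 ÷ (125/3094) = 148.5120
κ_2(A)·‖δb‖/‖b‖ = 0.4806
solve Ax = b  →  x = [65.4416 35.0911]
‖b‖ = 3.1623, ‖x‖ = 74.2562
δb = ε·‖b‖·d = [0.0071 0.0074]; solving A·Δx = δb gives ‖Δx‖ = 0.2533
realised ‖Δx‖/‖x‖ = 0.0034
realised/bound (from unrounded values) ≈ 0.0071

0.0034
0.4806


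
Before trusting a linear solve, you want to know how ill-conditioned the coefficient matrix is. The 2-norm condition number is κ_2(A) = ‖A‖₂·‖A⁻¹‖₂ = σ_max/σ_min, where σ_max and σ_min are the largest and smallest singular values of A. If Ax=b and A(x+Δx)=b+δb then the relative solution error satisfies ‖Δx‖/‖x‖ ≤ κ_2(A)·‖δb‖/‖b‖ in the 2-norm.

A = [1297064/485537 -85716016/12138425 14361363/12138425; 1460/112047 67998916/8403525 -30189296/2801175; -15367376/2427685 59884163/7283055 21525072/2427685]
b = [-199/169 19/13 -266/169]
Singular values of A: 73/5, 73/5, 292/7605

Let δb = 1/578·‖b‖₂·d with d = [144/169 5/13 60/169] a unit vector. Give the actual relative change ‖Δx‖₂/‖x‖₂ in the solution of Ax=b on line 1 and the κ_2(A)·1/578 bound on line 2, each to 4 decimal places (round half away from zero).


σ_max = 73/5, σ_min = 292/7605
κ = σ_max/σ_min = (73/5)/(292/7605) = 380.2500
bound on ‖Δx‖/‖x‖: κ·ε = 380.2500·1/578 = 0.6579
solve Ax = b  →  x = [-22.9482 -9.7712 -7.4996]
‖b‖ = 2.4495, ‖x‖ = 26.0450
re-solving with b+δb shifts x by Δx of norm 0.1104
relative error = 0.0042
realised/bound (from unrounded values) ≈ 0.0064

0.0042
0.6579


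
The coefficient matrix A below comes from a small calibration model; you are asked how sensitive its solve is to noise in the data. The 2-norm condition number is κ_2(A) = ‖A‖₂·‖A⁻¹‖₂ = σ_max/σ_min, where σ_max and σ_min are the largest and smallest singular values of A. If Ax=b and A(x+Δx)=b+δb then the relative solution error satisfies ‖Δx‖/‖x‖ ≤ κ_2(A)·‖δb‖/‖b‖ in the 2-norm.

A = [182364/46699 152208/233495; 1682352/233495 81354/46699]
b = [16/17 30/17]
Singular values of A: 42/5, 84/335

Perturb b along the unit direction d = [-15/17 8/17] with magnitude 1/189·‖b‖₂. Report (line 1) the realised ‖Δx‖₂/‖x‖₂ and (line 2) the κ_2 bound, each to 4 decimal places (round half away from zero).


0.1772
0.1772

σ_max = 42/5, σ_min = 84/335
κ_2(A) = (42/5) / (84/335) = 33.5000
perturbation bound = 33.5000·1/189 = 0.1772
solve Ax = b  →  x = [0.2323 0.0523]
‖b‖₂ = 2.0000 and ‖x‖₂ = 0.2381
δb = ε·‖b‖·d = [-0.0093 0.0050]; solving A·Δx = δb gives ‖Δx‖ = 0.0422
dividing the unrounded norms, ‖Δx‖/‖x‖ = 0.1772
so the bound is sharp here: realised error equals the bound
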